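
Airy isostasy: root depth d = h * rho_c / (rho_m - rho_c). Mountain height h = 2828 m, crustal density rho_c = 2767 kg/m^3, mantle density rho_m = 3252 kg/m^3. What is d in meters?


rho_m - rho_c = 3252 - 2767 = 485
d = 2828 * 2767 / 485
= 7825076 / 485
= 16134.18 m

16134.18


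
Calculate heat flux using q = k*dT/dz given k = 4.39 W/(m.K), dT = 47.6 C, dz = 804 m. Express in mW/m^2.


q = k * dT / dz * 1000
= 4.39 * 47.6 / 804 * 1000
= 0.259905 * 1000
= 259.9055 mW/m^2

259.9055


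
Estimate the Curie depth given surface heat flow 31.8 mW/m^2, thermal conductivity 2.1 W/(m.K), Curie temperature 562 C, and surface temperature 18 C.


T_Curie - T_surf = 562 - 18 = 544 C
Convert q to W/m^2: 31.8 mW/m^2 = 0.0318 W/m^2
d = 544 * 2.1 / 0.0318 = 35924.53 m

35924.53


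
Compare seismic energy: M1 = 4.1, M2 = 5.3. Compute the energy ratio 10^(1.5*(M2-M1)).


M2 - M1 = 5.3 - 4.1 = 1.2
1.5 * 1.2 = 1.8
ratio = 10^1.8 = 63.1

63.1


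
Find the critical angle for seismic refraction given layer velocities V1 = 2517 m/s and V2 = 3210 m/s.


V1/V2 = 2517/3210 = 0.784112
theta_c = arcsin(0.784112) = 51.6386 degrees

51.6386


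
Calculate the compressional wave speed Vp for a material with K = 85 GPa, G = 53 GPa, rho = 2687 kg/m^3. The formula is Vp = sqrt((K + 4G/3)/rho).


First compute the effective modulus:
K + 4G/3 = 85e9 + 4*53e9/3 = 155666666666.67 Pa
Then divide by density:
155666666666.67 / 2687 = 57933258.9009 Pa/(kg/m^3)
Take the square root:
Vp = sqrt(57933258.9009) = 7611.39 m/s

7611.39


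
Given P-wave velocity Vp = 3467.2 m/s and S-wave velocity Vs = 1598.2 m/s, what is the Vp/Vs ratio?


Vp/Vs = 3467.2 / 1598.2
= 2.1694

2.1694


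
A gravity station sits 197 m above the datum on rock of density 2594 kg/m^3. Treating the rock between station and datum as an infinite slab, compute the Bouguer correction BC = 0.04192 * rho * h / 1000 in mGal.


BC = 0.04192 * rho * h / 1000
= 0.04192 * 2594 * 197 / 1000
= 21.4219 mGal

21.4219


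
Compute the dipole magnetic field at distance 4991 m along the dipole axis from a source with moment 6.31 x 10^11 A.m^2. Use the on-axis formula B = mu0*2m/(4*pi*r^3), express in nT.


m = 6.31 x 10^11 = 631000000000 A.m^2
2m = 1262000000000 A.m^2
r^3 = 4991^3 = 124326214271
B = (4pi*10^-7) * 1262000000000 / (4*pi * 124326214271) * 1e9
= 1585875.971532 / 1562329285609.62 * 1e9
= 1015.0715 nT

1015.0715


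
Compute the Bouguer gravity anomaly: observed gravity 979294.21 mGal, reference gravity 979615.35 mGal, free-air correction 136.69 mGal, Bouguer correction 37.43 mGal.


BA = g_obs - g_ref + FAC - BC
= 979294.21 - 979615.35 + 136.69 - 37.43
= -221.88 mGal

-221.88


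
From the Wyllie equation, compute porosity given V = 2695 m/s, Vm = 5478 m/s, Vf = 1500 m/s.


1/V - 1/Vm = 1/2695 - 1/5478 = 0.00018851
1/Vf - 1/Vm = 1/1500 - 1/5478 = 0.00048412
phi = 0.00018851 / 0.00048412 = 0.3894

0.3894


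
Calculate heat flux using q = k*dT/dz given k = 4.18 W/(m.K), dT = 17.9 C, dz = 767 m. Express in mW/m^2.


q = k * dT / dz * 1000
= 4.18 * 17.9 / 767 * 1000
= 0.097551 * 1000
= 97.5515 mW/m^2

97.5515


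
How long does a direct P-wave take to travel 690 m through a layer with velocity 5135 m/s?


t = x / V
= 690 / 5135
= 0.1344 s

0.1344


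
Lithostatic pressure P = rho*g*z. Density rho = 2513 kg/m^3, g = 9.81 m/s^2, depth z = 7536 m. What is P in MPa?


P = rho * g * z / 1e6
= 2513 * 9.81 * 7536 / 1e6
= 185781466.08 / 1e6
= 185.7815 MPa

185.7815


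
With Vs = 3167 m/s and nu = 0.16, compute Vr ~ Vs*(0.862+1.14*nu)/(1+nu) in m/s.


Numerator factor = 0.862 + 1.14*0.16 = 1.0444
Denominator = 1 + 0.16 = 1.16
Vr = 3167 * 1.0444 / 1.16 = 2851.39 m/s

2851.39


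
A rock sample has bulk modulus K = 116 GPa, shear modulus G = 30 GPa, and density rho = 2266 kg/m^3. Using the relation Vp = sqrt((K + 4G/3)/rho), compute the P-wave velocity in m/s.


First compute the effective modulus:
K + 4G/3 = 116e9 + 4*30e9/3 = 156000000000.0 Pa
Then divide by density:
156000000000.0 / 2266 = 68843777.5816 Pa/(kg/m^3)
Take the square root:
Vp = sqrt(68843777.5816) = 8297.22 m/s

8297.22


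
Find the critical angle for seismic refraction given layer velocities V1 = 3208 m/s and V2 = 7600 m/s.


V1/V2 = 3208/7600 = 0.422105
theta_c = arcsin(0.422105) = 24.9676 degrees

24.9676


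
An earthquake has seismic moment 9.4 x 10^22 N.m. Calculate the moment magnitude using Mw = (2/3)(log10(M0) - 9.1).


log10(M0) = log10(9.4 x 10^22) = 22.9731
Mw = 2/3 * (22.9731 - 9.1)
= 2/3 * 13.8731
= 9.25

9.25


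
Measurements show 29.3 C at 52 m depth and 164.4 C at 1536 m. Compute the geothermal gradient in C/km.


dT = 164.4 - 29.3 = 135.1 C
dz = 1536 - 52 = 1484 m
gradient = dT/dz * 1000 = 135.1/1484 * 1000 = 91.0377 C/km

91.0377


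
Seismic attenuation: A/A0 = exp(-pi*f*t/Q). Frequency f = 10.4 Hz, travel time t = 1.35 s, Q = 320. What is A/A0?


pi*f*t/Q = pi*10.4*1.35/320 = 0.137837
A/A0 = exp(-0.137837) = 0.87124

0.87124


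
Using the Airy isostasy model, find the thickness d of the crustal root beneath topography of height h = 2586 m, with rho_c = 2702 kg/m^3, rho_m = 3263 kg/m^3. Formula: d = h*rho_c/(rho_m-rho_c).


rho_m - rho_c = 3263 - 2702 = 561
d = 2586 * 2702 / 561
= 6987372 / 561
= 12455.21 m

12455.21


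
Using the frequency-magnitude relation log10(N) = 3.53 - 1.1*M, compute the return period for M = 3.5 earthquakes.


log10(N) = 3.53 - 1.1*3.5 = -0.32
N = 10^-0.32 = 0.47863
T = 1/N = 1/0.47863 = 2.0893 years

2.0893


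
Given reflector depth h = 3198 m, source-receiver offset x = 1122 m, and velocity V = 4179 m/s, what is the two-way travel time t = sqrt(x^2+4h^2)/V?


x^2 + 4h^2 = 1122^2 + 4*3198^2 = 1258884 + 40908816 = 42167700
sqrt(42167700) = 6493.6661
t = 6493.6661 / 4179 = 1.5539 s

1.5539


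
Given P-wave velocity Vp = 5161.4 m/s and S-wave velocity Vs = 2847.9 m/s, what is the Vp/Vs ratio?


Vp/Vs = 5161.4 / 2847.9
= 1.8124

1.8124


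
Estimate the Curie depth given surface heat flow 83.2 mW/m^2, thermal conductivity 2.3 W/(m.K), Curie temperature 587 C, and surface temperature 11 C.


T_Curie - T_surf = 587 - 11 = 576 C
Convert q to W/m^2: 83.2 mW/m^2 = 0.0832 W/m^2
d = 576 * 2.3 / 0.0832 = 15923.08 m

15923.08


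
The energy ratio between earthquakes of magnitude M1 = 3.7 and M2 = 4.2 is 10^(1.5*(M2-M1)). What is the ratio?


M2 - M1 = 4.2 - 3.7 = 0.5
1.5 * 0.5 = 0.75
ratio = 10^0.75 = 5.62

5.62


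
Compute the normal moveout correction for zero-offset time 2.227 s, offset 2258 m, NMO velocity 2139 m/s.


x/Vnmo = 2258/2139 = 1.055633
(x/Vnmo)^2 = 1.114362
t0^2 = 4.959529
sqrt(4.959529 + 1.114362) = 2.464527
dt = 2.464527 - 2.227 = 0.237527

0.237527


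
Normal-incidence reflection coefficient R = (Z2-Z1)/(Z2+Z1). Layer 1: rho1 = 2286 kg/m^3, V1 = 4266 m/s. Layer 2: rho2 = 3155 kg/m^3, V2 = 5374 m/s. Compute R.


Z1 = 2286 * 4266 = 9752076
Z2 = 3155 * 5374 = 16954970
R = (16954970 - 9752076) / (16954970 + 9752076) = 7202894 / 26707046 = 0.2697

0.2697


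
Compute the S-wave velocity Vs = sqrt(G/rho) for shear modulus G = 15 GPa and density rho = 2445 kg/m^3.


Convert G to Pa: G = 15e9 Pa
Compute G/rho = 15e9 / 2445 = 6134969.3252
Vs = sqrt(6134969.3252) = 2476.89 m/s

2476.89


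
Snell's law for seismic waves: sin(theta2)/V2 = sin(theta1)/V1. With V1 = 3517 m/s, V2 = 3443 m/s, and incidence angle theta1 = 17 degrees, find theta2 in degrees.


sin(theta1) = sin(17 deg) = 0.292372
sin(theta2) = V2/V1 * sin(theta1) = 3443/3517 * 0.292372 = 0.28622
theta2 = arcsin(0.28622) = 16.6318 degrees

16.6318


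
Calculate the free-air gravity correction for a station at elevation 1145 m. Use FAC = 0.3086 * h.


FAC = 0.3086 * h
= 0.3086 * 1145
= 353.347 mGal

353.347


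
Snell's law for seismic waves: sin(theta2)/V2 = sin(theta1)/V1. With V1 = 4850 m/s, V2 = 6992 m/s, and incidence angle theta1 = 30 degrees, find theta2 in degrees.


sin(theta1) = sin(30 deg) = 0.5
sin(theta2) = V2/V1 * sin(theta1) = 6992/4850 * 0.5 = 0.720825
theta2 = arcsin(0.720825) = 46.1226 degrees

46.1226


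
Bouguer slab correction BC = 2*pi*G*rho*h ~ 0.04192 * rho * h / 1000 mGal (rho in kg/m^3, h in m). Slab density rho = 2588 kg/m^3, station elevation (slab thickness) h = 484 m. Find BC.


BC = 0.04192 * rho * h / 1000
= 0.04192 * 2588 * 484 / 1000
= 52.5087 mGal

52.5087


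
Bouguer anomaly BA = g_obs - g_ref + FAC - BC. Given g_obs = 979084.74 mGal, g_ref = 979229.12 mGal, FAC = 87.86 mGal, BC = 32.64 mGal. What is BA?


BA = g_obs - g_ref + FAC - BC
= 979084.74 - 979229.12 + 87.86 - 32.64
= -89.16 mGal

-89.16


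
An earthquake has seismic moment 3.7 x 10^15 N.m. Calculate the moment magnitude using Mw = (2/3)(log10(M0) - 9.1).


log10(M0) = log10(3.7 x 10^15) = 15.5682
Mw = 2/3 * (15.5682 - 9.1)
= 2/3 * 6.4682
= 4.31

4.31


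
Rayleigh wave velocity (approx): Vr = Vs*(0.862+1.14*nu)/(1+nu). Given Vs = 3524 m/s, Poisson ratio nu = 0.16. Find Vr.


Numerator factor = 0.862 + 1.14*0.16 = 1.0444
Denominator = 1 + 0.16 = 1.16
Vr = 3524 * 1.0444 / 1.16 = 3172.82 m/s

3172.82


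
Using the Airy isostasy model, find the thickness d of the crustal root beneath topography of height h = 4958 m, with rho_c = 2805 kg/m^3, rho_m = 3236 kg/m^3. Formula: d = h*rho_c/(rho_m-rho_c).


rho_m - rho_c = 3236 - 2805 = 431
d = 4958 * 2805 / 431
= 13907190 / 431
= 32267.26 m

32267.26


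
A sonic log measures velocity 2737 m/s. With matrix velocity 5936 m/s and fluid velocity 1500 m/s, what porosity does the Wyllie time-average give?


1/V - 1/Vm = 1/2737 - 1/5936 = 0.0001969
1/Vf - 1/Vm = 1/1500 - 1/5936 = 0.0004982
phi = 0.0001969 / 0.0004982 = 0.3952

0.3952


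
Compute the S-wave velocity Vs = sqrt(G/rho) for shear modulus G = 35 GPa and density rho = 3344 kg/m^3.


Convert G to Pa: G = 35e9 Pa
Compute G/rho = 35e9 / 3344 = 10466507.177
Vs = sqrt(10466507.177) = 3235.2 m/s

3235.2


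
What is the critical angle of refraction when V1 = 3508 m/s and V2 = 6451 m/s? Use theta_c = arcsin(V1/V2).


V1/V2 = 3508/6451 = 0.543792
theta_c = arcsin(0.543792) = 32.9421 degrees

32.9421


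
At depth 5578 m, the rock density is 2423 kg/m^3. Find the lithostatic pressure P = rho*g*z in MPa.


P = rho * g * z / 1e6
= 2423 * 9.81 * 5578 / 1e6
= 132586996.14 / 1e6
= 132.587 MPa

132.587


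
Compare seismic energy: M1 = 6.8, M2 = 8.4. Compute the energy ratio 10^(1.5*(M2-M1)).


M2 - M1 = 8.4 - 6.8 = 1.6
1.5 * 1.6 = 2.4
ratio = 10^2.4 = 251.19

251.19


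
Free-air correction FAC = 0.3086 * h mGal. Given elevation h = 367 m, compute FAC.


FAC = 0.3086 * h
= 0.3086 * 367
= 113.2562 mGal

113.2562


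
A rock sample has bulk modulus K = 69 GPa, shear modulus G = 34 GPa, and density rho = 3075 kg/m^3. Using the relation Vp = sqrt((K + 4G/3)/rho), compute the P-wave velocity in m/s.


First compute the effective modulus:
K + 4G/3 = 69e9 + 4*34e9/3 = 114333333333.33 Pa
Then divide by density:
114333333333.33 / 3075 = 37181571.8157 Pa/(kg/m^3)
Take the square root:
Vp = sqrt(37181571.8157) = 6097.67 m/s

6097.67


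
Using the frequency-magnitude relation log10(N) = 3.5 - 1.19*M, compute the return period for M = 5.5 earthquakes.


log10(N) = 3.5 - 1.19*5.5 = -3.045
N = 10^-3.045 = 0.000902
T = 1/N = 1/0.000902 = 1109.1748 years

1109.1748


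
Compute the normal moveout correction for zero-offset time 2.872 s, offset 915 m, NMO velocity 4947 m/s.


x/Vnmo = 915/4947 = 0.184961
(x/Vnmo)^2 = 0.03421
t0^2 = 8.248384
sqrt(8.248384 + 0.03421) = 2.87795
dt = 2.87795 - 2.872 = 0.00595

0.00595


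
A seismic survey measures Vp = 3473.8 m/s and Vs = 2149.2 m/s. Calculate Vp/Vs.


Vp/Vs = 3473.8 / 2149.2
= 1.6163

1.6163


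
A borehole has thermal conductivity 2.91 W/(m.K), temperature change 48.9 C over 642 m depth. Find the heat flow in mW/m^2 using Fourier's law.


q = k * dT / dz * 1000
= 2.91 * 48.9 / 642 * 1000
= 0.22165 * 1000
= 221.6495 mW/m^2

221.6495


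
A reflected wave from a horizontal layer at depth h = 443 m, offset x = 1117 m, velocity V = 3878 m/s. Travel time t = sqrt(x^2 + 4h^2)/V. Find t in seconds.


x^2 + 4h^2 = 1117^2 + 4*443^2 = 1247689 + 784996 = 2032685
sqrt(2032685) = 1425.7226
t = 1425.7226 / 3878 = 0.3676 s

0.3676


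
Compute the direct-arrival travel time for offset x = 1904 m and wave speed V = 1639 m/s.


t = x / V
= 1904 / 1639
= 1.1617 s

1.1617


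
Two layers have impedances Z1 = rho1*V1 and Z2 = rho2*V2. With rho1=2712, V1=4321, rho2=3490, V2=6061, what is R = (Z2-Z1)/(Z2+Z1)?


Z1 = 2712 * 4321 = 11718552
Z2 = 3490 * 6061 = 21152890
R = (21152890 - 11718552) / (21152890 + 11718552) = 9434338 / 32871442 = 0.287

0.287


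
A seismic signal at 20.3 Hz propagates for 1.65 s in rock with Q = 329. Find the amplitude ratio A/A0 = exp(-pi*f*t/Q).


pi*f*t/Q = pi*20.3*1.65/329 = 0.319841
A/A0 = exp(-0.319841) = 0.726265

0.726265


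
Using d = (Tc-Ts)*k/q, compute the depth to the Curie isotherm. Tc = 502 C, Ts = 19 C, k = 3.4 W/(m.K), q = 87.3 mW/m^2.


T_Curie - T_surf = 502 - 19 = 483 C
Convert q to W/m^2: 87.3 mW/m^2 = 0.0873 W/m^2
d = 483 * 3.4 / 0.0873 = 18811.0 m

18811.0


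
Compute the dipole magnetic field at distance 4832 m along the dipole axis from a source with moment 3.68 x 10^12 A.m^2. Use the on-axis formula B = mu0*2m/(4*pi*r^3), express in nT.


m = 3.68 x 10^12 = 3680000000000 A.m^2
2m = 7360000000000 A.m^2
r^3 = 4832^3 = 112818618368
B = (4pi*10^-7) * 7360000000000 / (4*pi * 112818618368) * 1e9
= 9248848.772168 / 1417720570612.24 * 1e9
= 6523.7459 nT

6523.7459


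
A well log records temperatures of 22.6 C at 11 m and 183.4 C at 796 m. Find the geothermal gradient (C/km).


dT = 183.4 - 22.6 = 160.8 C
dz = 796 - 11 = 785 m
gradient = dT/dz * 1000 = 160.8/785 * 1000 = 204.8408 C/km

204.8408


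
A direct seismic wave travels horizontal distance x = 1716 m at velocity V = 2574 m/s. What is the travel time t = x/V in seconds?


t = x / V
= 1716 / 2574
= 0.6667 s

0.6667


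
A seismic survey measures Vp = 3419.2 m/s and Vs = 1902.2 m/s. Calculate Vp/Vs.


Vp/Vs = 3419.2 / 1902.2
= 1.7975

1.7975


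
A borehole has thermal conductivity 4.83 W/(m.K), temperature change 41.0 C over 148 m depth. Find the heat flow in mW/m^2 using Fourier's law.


q = k * dT / dz * 1000
= 4.83 * 41.0 / 148 * 1000
= 1.338041 * 1000
= 1338.0405 mW/m^2

1338.0405


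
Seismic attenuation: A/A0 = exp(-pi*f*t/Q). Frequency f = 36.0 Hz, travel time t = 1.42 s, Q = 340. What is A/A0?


pi*f*t/Q = pi*36.0*1.42/340 = 0.472348
A/A0 = exp(-0.472348) = 0.623537

0.623537


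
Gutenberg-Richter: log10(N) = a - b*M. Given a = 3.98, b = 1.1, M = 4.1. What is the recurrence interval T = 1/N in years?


log10(N) = 3.98 - 1.1*4.1 = -0.53
N = 10^-0.53 = 0.295121
T = 1/N = 1/0.295121 = 3.3884 years

3.3884


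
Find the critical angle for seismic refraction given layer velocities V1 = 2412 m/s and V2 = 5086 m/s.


V1/V2 = 2412/5086 = 0.474243
theta_c = arcsin(0.474243) = 28.3101 degrees

28.3101


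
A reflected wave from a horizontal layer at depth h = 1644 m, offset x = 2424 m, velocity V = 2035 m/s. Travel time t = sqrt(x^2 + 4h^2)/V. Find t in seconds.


x^2 + 4h^2 = 2424^2 + 4*1644^2 = 5875776 + 10810944 = 16686720
sqrt(16686720) = 4084.9382
t = 4084.9382 / 2035 = 2.0073 s

2.0073


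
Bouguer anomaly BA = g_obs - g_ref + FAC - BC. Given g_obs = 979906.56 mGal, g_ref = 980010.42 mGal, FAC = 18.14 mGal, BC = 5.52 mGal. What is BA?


BA = g_obs - g_ref + FAC - BC
= 979906.56 - 980010.42 + 18.14 - 5.52
= -91.24 mGal

-91.24


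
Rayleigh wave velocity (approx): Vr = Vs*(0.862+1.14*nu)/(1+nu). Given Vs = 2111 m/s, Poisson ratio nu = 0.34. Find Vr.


Numerator factor = 0.862 + 1.14*0.34 = 1.2496
Denominator = 1 + 0.34 = 1.34
Vr = 2111 * 1.2496 / 1.34 = 1968.59 m/s

1968.59


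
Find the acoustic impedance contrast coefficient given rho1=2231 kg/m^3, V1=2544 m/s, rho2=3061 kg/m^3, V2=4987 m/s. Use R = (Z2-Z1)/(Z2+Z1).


Z1 = 2231 * 2544 = 5675664
Z2 = 3061 * 4987 = 15265207
R = (15265207 - 5675664) / (15265207 + 5675664) = 9589543 / 20940871 = 0.4579

0.4579


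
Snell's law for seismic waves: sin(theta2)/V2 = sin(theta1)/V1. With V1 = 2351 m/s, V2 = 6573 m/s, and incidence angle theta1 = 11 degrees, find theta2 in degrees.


sin(theta1) = sin(11 deg) = 0.190809
sin(theta2) = V2/V1 * sin(theta1) = 6573/2351 * 0.190809 = 0.53347
theta2 = arcsin(0.53347) = 32.2402 degrees

32.2402


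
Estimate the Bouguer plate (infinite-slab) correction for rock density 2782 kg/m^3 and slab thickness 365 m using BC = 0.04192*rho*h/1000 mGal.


BC = 0.04192 * rho * h / 1000
= 0.04192 * 2782 * 365 / 1000
= 42.5668 mGal

42.5668


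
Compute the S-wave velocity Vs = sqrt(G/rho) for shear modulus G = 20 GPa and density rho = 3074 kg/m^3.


Convert G to Pa: G = 20e9 Pa
Compute G/rho = 20e9 / 3074 = 6506180.8718
Vs = sqrt(6506180.8718) = 2550.72 m/s

2550.72


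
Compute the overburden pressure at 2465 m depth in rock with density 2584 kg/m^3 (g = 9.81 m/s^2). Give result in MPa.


P = rho * g * z / 1e6
= 2584 * 9.81 * 2465 / 1e6
= 62485383.6 / 1e6
= 62.4854 MPa

62.4854


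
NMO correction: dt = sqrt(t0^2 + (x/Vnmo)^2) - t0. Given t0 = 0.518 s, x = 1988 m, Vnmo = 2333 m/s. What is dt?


x/Vnmo = 1988/2333 = 0.852122
(x/Vnmo)^2 = 0.726111
t0^2 = 0.268324
sqrt(0.268324 + 0.726111) = 0.997214
dt = 0.997214 - 0.518 = 0.479214

0.479214


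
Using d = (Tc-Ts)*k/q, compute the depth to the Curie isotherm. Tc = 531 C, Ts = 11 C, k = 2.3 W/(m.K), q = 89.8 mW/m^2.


T_Curie - T_surf = 531 - 11 = 520 C
Convert q to W/m^2: 89.8 mW/m^2 = 0.0898 W/m^2
d = 520 * 2.3 / 0.0898 = 13318.49 m

13318.49


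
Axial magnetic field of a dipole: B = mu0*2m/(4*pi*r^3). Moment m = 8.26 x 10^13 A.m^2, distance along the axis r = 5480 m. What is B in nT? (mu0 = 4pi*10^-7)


m = 8.26 x 10^13 = 82600000000000 A.m^2
2m = 165200000000000 A.m^2
r^3 = 5480^3 = 164566592000
B = (4pi*10^-7) * 165200000000000 / (4*pi * 164566592000) * 1e9
= 207596442.549214 / 2068004785814.04 * 1e9
= 100384.8946 nT

100384.8946


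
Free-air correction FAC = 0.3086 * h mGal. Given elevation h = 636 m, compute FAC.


FAC = 0.3086 * h
= 0.3086 * 636
= 196.2696 mGal

196.2696


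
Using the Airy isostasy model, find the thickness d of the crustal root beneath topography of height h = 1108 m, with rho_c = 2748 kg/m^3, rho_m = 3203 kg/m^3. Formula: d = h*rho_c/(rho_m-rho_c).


rho_m - rho_c = 3203 - 2748 = 455
d = 1108 * 2748 / 455
= 3044784 / 455
= 6691.83 m

6691.83


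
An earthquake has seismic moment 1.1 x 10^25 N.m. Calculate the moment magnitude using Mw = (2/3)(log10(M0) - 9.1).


log10(M0) = log10(1.1 x 10^25) = 25.0414
Mw = 2/3 * (25.0414 - 9.1)
= 2/3 * 15.9414
= 10.63

10.63


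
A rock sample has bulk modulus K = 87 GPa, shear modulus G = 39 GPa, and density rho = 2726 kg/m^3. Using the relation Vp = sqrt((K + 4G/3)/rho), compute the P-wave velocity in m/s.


First compute the effective modulus:
K + 4G/3 = 87e9 + 4*39e9/3 = 139000000000.0 Pa
Then divide by density:
139000000000.0 / 2726 = 50990462.2157 Pa/(kg/m^3)
Take the square root:
Vp = sqrt(50990462.2157) = 7140.76 m/s

7140.76


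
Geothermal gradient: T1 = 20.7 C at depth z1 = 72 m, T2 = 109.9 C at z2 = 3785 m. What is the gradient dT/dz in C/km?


dT = 109.9 - 20.7 = 89.2 C
dz = 3785 - 72 = 3713 m
gradient = dT/dz * 1000 = 89.2/3713 * 1000 = 24.0237 C/km

24.0237


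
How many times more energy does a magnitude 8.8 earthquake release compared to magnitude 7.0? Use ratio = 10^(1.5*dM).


M2 - M1 = 8.8 - 7.0 = 1.8
1.5 * 1.8 = 2.7
ratio = 10^2.7 = 501.19

501.19


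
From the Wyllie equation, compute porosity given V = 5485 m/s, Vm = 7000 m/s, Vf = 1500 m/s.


1/V - 1/Vm = 1/5485 - 1/7000 = 3.946e-05
1/Vf - 1/Vm = 1/1500 - 1/7000 = 0.00052381
phi = 3.946e-05 / 0.00052381 = 0.0753

0.0753


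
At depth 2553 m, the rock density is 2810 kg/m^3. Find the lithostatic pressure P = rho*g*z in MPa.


P = rho * g * z / 1e6
= 2810 * 9.81 * 2553 / 1e6
= 70376253.3 / 1e6
= 70.3763 MPa

70.3763


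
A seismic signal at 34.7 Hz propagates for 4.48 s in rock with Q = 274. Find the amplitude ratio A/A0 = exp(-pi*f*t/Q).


pi*f*t/Q = pi*34.7*4.48/274 = 1.782407
A/A0 = exp(-1.782407) = 0.168233

0.168233


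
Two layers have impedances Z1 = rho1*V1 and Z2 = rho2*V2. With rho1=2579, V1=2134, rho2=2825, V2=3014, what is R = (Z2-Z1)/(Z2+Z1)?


Z1 = 2579 * 2134 = 5503586
Z2 = 2825 * 3014 = 8514550
R = (8514550 - 5503586) / (8514550 + 5503586) = 3010964 / 14018136 = 0.2148

0.2148


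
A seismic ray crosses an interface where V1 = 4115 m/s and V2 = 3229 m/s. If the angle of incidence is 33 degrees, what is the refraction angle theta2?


sin(theta1) = sin(33 deg) = 0.544639
sin(theta2) = V2/V1 * sin(theta1) = 3229/4115 * 0.544639 = 0.427373
theta2 = arcsin(0.427373) = 25.301 degrees

25.301


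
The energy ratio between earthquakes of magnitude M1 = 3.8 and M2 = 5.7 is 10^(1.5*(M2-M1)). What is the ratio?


M2 - M1 = 5.7 - 3.8 = 1.9
1.5 * 1.9 = 2.85
ratio = 10^2.85 = 707.95

707.95


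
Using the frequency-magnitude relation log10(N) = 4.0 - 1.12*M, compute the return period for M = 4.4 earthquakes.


log10(N) = 4.0 - 1.12*4.4 = -0.928
N = 10^-0.928 = 0.118032
T = 1/N = 1/0.118032 = 8.4723 years

8.4723


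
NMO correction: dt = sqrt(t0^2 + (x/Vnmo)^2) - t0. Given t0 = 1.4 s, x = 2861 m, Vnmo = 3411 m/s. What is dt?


x/Vnmo = 2861/3411 = 0.838757
(x/Vnmo)^2 = 0.703513
t0^2 = 1.96
sqrt(1.96 + 0.703513) = 1.632027
dt = 1.632027 - 1.4 = 0.232027

0.232027


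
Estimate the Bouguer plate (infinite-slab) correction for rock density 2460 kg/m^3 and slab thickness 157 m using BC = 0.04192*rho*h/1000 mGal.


BC = 0.04192 * rho * h / 1000
= 0.04192 * 2460 * 157 / 1000
= 16.1903 mGal

16.1903


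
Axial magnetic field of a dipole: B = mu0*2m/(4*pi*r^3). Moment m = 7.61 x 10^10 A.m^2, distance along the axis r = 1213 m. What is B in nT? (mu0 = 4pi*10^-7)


m = 7.61 x 10^10 = 76100000000 A.m^2
2m = 152200000000 A.m^2
r^3 = 1213^3 = 1784770597
B = (4pi*10^-7) * 152200000000 / (4*pi * 1784770597) * 1e9
= 191260.160751 / 22428088783.51 * 1e9
= 8527.7066 nT

8527.7066


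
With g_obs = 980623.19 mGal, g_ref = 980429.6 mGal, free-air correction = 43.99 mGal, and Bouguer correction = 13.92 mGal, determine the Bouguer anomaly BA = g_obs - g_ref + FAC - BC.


BA = g_obs - g_ref + FAC - BC
= 980623.19 - 980429.6 + 43.99 - 13.92
= 223.66 mGal

223.66


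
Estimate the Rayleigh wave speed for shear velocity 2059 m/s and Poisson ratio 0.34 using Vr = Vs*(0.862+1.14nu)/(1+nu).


Numerator factor = 0.862 + 1.14*0.34 = 1.2496
Denominator = 1 + 0.34 = 1.34
Vr = 2059 * 1.2496 / 1.34 = 1920.09 m/s

1920.09


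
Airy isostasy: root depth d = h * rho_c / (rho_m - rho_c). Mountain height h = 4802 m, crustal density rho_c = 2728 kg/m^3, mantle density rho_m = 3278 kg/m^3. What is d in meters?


rho_m - rho_c = 3278 - 2728 = 550
d = 4802 * 2728 / 550
= 13099856 / 550
= 23817.92 m

23817.92


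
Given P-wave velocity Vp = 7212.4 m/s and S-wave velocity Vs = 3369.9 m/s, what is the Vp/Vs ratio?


Vp/Vs = 7212.4 / 3369.9
= 2.1402

2.1402


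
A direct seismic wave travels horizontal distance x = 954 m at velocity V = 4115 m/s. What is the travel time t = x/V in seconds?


t = x / V
= 954 / 4115
= 0.2318 s

0.2318


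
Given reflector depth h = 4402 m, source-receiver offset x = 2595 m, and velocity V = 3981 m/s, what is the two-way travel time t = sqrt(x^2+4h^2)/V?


x^2 + 4h^2 = 2595^2 + 4*4402^2 = 6734025 + 77510416 = 84244441
sqrt(84244441) = 9178.4771
t = 9178.4771 / 3981 = 2.3056 s

2.3056


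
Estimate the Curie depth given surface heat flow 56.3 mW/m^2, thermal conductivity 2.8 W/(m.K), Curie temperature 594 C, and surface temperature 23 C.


T_Curie - T_surf = 594 - 23 = 571 C
Convert q to W/m^2: 56.3 mW/m^2 = 0.0563 W/m^2
d = 571 * 2.8 / 0.0563 = 28397.87 m

28397.87


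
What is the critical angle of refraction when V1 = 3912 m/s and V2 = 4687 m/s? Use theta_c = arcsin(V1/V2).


V1/V2 = 3912/4687 = 0.834649
theta_c = arcsin(0.834649) = 56.5793 degrees

56.5793


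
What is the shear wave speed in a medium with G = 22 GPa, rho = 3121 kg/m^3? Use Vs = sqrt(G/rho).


Convert G to Pa: G = 22e9 Pa
Compute G/rho = 22e9 / 3121 = 7049022.7491
Vs = sqrt(7049022.7491) = 2655.0 m/s

2655.0


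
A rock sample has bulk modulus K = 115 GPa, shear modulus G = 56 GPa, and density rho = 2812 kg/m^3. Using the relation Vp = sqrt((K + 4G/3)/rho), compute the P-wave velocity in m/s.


First compute the effective modulus:
K + 4G/3 = 115e9 + 4*56e9/3 = 189666666666.67 Pa
Then divide by density:
189666666666.67 / 2812 = 67449027.9753 Pa/(kg/m^3)
Take the square root:
Vp = sqrt(67449027.9753) = 8212.74 m/s

8212.74


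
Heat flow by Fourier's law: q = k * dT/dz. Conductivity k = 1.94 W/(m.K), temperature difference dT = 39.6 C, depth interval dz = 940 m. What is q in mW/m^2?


q = k * dT / dz * 1000
= 1.94 * 39.6 / 940 * 1000
= 0.081728 * 1000
= 81.7277 mW/m^2

81.7277


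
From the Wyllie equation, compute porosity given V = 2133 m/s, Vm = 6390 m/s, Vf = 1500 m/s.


1/V - 1/Vm = 1/2133 - 1/6390 = 0.00031233
1/Vf - 1/Vm = 1/1500 - 1/6390 = 0.00051017
phi = 0.00031233 / 0.00051017 = 0.6122

0.6122


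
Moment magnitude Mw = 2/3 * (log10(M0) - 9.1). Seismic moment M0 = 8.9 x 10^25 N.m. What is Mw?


log10(M0) = log10(8.9 x 10^25) = 25.9494
Mw = 2/3 * (25.9494 - 9.1)
= 2/3 * 16.8494
= 11.23

11.23


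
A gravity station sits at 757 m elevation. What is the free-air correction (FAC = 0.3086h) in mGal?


FAC = 0.3086 * h
= 0.3086 * 757
= 233.6102 mGal

233.6102


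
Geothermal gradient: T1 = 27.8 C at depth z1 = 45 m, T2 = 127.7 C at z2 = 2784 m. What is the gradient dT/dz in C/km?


dT = 127.7 - 27.8 = 99.9 C
dz = 2784 - 45 = 2739 m
gradient = dT/dz * 1000 = 99.9/2739 * 1000 = 36.4732 C/km

36.4732


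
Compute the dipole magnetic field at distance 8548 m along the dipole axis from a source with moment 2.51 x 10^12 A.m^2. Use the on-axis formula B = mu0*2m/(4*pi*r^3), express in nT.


m = 2.51 x 10^12 = 2510000000000 A.m^2
2m = 5020000000000 A.m^2
r^3 = 8548^3 = 624587862592
B = (4pi*10^-7) * 5020000000000 / (4*pi * 624587862592) * 1e9
= 6308318.048408 / 7848802562561.51 * 1e9
= 803.73 nT

803.73


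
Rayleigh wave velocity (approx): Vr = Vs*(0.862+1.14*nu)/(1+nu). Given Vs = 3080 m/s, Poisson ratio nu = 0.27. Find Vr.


Numerator factor = 0.862 + 1.14*0.27 = 1.1698
Denominator = 1 + 0.27 = 1.27
Vr = 3080 * 1.1698 / 1.27 = 2837.0 m/s

2837.0


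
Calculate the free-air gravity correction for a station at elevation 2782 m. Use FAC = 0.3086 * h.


FAC = 0.3086 * h
= 0.3086 * 2782
= 858.5252 mGal

858.5252


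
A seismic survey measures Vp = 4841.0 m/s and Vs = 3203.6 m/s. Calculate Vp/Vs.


Vp/Vs = 4841.0 / 3203.6
= 1.5111

1.5111


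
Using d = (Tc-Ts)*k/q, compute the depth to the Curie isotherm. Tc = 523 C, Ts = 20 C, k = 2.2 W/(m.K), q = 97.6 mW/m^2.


T_Curie - T_surf = 523 - 20 = 503 C
Convert q to W/m^2: 97.6 mW/m^2 = 0.0976 W/m^2
d = 503 * 2.2 / 0.0976 = 11338.11 m

11338.11


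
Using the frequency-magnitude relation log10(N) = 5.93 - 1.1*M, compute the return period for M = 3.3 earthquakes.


log10(N) = 5.93 - 1.1*3.3 = 2.3
N = 10^2.3 = 199.526231
T = 1/N = 1/199.526231 = 0.005 years

0.005


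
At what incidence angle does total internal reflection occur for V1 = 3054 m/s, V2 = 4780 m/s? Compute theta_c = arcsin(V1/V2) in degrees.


V1/V2 = 3054/4780 = 0.638912
theta_c = arcsin(0.638912) = 39.7107 degrees

39.7107


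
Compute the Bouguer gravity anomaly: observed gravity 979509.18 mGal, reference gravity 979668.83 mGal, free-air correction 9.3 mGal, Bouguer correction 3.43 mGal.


BA = g_obs - g_ref + FAC - BC
= 979509.18 - 979668.83 + 9.3 - 3.43
= -153.78 mGal

-153.78


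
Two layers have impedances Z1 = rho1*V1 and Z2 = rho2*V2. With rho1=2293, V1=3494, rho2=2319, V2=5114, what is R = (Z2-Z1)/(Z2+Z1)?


Z1 = 2293 * 3494 = 8011742
Z2 = 2319 * 5114 = 11859366
R = (11859366 - 8011742) / (11859366 + 8011742) = 3847624 / 19871108 = 0.1936

0.1936


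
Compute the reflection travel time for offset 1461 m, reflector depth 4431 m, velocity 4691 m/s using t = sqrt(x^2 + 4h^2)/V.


x^2 + 4h^2 = 1461^2 + 4*4431^2 = 2134521 + 78535044 = 80669565
sqrt(80669565) = 8981.6237
t = 8981.6237 / 4691 = 1.9147 s

1.9147


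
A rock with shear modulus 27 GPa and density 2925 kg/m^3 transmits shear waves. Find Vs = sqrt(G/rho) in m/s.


Convert G to Pa: G = 27e9 Pa
Compute G/rho = 27e9 / 2925 = 9230769.2308
Vs = sqrt(9230769.2308) = 3038.22 m/s

3038.22


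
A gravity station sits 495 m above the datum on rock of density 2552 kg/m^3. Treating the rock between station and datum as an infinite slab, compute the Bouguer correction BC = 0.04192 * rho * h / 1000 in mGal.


BC = 0.04192 * rho * h / 1000
= 0.04192 * 2552 * 495 / 1000
= 52.955 mGal

52.955


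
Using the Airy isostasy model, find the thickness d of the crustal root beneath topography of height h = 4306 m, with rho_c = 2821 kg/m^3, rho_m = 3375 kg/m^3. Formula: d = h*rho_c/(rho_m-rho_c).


rho_m - rho_c = 3375 - 2821 = 554
d = 4306 * 2821 / 554
= 12147226 / 554
= 21926.4 m

21926.4


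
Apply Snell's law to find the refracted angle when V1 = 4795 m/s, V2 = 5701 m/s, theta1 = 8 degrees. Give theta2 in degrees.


sin(theta1) = sin(8 deg) = 0.139173
sin(theta2) = V2/V1 * sin(theta1) = 5701/4795 * 0.139173 = 0.165469
theta2 = arcsin(0.165469) = 9.5245 degrees

9.5245


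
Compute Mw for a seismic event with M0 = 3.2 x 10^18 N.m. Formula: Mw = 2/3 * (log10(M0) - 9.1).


log10(M0) = log10(3.2 x 10^18) = 18.5051
Mw = 2/3 * (18.5051 - 9.1)
= 2/3 * 9.4051
= 6.27

6.27


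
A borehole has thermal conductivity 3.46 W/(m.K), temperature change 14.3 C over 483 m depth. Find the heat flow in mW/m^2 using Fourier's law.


q = k * dT / dz * 1000
= 3.46 * 14.3 / 483 * 1000
= 0.102439 * 1000
= 102.4389 mW/m^2

102.4389


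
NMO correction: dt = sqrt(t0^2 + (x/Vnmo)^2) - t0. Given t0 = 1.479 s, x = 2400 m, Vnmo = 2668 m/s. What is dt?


x/Vnmo = 2400/2668 = 0.89955
(x/Vnmo)^2 = 0.809191
t0^2 = 2.187441
sqrt(2.187441 + 0.809191) = 1.731078
dt = 1.731078 - 1.479 = 0.252078

0.252078


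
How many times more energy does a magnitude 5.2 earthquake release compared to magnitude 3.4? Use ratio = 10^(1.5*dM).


M2 - M1 = 5.2 - 3.4 = 1.8
1.5 * 1.8 = 2.7
ratio = 10^2.7 = 501.19

501.19


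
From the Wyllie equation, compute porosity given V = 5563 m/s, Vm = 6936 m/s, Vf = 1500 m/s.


1/V - 1/Vm = 1/5563 - 1/6936 = 3.558e-05
1/Vf - 1/Vm = 1/1500 - 1/6936 = 0.00052249
phi = 3.558e-05 / 0.00052249 = 0.0681

0.0681


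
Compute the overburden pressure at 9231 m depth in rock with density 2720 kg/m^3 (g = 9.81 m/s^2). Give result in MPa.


P = rho * g * z / 1e6
= 2720 * 9.81 * 9231 / 1e6
= 246312619.2 / 1e6
= 246.3126 MPa

246.3126


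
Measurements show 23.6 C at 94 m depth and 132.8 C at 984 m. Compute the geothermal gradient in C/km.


dT = 132.8 - 23.6 = 109.2 C
dz = 984 - 94 = 890 m
gradient = dT/dz * 1000 = 109.2/890 * 1000 = 122.6966 C/km

122.6966


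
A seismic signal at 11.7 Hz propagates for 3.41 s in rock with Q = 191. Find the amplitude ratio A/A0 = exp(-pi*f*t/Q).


pi*f*t/Q = pi*11.7*3.41/191 = 0.656231
A/A0 = exp(-0.656231) = 0.518803

0.518803


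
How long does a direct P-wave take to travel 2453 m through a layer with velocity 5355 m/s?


t = x / V
= 2453 / 5355
= 0.4581 s

0.4581


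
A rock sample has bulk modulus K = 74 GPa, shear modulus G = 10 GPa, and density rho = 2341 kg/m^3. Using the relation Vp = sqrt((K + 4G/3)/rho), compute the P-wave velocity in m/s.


First compute the effective modulus:
K + 4G/3 = 74e9 + 4*10e9/3 = 87333333333.33 Pa
Then divide by density:
87333333333.33 / 2341 = 37305994.5892 Pa/(kg/m^3)
Take the square root:
Vp = sqrt(37305994.5892) = 6107.86 m/s

6107.86


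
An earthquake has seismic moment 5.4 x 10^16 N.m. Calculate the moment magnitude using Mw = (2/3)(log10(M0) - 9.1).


log10(M0) = log10(5.4 x 10^16) = 16.7324
Mw = 2/3 * (16.7324 - 9.1)
= 2/3 * 7.6324
= 5.09

5.09


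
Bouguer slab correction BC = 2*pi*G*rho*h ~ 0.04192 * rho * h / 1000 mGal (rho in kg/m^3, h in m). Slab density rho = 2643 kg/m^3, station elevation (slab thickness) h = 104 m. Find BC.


BC = 0.04192 * rho * h / 1000
= 0.04192 * 2643 * 104 / 1000
= 11.5226 mGal

11.5226


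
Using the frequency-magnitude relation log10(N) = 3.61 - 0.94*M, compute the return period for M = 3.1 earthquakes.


log10(N) = 3.61 - 0.94*3.1 = 0.696
N = 10^0.696 = 4.965923
T = 1/N = 1/4.965923 = 0.2014 years

0.2014


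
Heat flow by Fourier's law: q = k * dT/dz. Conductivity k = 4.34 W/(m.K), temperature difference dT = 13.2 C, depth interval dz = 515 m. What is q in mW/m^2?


q = k * dT / dz * 1000
= 4.34 * 13.2 / 515 * 1000
= 0.111239 * 1000
= 111.2388 mW/m^2

111.2388


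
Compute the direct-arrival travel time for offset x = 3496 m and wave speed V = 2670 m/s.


t = x / V
= 3496 / 2670
= 1.3094 s

1.3094


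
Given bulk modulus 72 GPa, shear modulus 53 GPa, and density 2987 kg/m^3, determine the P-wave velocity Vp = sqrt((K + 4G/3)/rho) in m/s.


First compute the effective modulus:
K + 4G/3 = 72e9 + 4*53e9/3 = 142666666666.67 Pa
Then divide by density:
142666666666.67 / 2987 = 47762526.5037 Pa/(kg/m^3)
Take the square root:
Vp = sqrt(47762526.5037) = 6911.04 m/s

6911.04


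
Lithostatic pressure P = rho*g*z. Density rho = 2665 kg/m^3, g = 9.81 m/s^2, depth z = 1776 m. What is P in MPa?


P = rho * g * z / 1e6
= 2665 * 9.81 * 1776 / 1e6
= 46431122.4 / 1e6
= 46.4311 MPa

46.4311


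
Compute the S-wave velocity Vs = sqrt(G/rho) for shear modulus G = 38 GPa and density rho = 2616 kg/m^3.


Convert G to Pa: G = 38e9 Pa
Compute G/rho = 38e9 / 2616 = 14525993.8838
Vs = sqrt(14525993.8838) = 3811.3 m/s

3811.3


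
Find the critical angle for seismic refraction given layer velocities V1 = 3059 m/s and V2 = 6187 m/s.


V1/V2 = 3059/6187 = 0.494424
theta_c = arcsin(0.494424) = 29.6318 degrees

29.6318


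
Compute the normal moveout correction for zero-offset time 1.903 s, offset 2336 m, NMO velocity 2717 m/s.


x/Vnmo = 2336/2717 = 0.859772
(x/Vnmo)^2 = 0.739208
t0^2 = 3.621409
sqrt(3.621409 + 0.739208) = 2.088209
dt = 2.088209 - 1.903 = 0.185209

0.185209


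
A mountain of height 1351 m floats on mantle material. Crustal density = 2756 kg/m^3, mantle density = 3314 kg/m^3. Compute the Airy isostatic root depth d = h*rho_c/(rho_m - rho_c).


rho_m - rho_c = 3314 - 2756 = 558
d = 1351 * 2756 / 558
= 3723356 / 558
= 6672.68 m

6672.68


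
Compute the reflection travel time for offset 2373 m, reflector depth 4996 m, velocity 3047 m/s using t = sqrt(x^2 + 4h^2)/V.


x^2 + 4h^2 = 2373^2 + 4*4996^2 = 5631129 + 99840064 = 105471193
sqrt(105471193) = 10269.9169
t = 10269.9169 / 3047 = 3.3705 s

3.3705


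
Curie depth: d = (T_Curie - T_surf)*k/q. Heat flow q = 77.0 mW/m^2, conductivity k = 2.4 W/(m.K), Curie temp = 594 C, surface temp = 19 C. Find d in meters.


T_Curie - T_surf = 594 - 19 = 575 C
Convert q to W/m^2: 77.0 mW/m^2 = 0.077 W/m^2
d = 575 * 2.4 / 0.077 = 17922.08 m

17922.08


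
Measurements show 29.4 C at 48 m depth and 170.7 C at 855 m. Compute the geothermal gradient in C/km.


dT = 170.7 - 29.4 = 141.3 C
dz = 855 - 48 = 807 m
gradient = dT/dz * 1000 = 141.3/807 * 1000 = 175.0929 C/km

175.0929


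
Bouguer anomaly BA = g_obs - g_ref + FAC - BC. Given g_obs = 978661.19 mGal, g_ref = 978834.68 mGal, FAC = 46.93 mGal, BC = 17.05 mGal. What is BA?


BA = g_obs - g_ref + FAC - BC
= 978661.19 - 978834.68 + 46.93 - 17.05
= -143.61 mGal

-143.61


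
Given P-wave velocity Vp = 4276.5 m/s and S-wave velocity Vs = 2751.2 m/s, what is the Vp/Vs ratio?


Vp/Vs = 4276.5 / 2751.2
= 1.5544

1.5544


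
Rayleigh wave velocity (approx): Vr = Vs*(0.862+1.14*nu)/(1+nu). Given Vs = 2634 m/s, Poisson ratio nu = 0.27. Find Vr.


Numerator factor = 0.862 + 1.14*0.27 = 1.1698
Denominator = 1 + 0.27 = 1.27
Vr = 2634 * 1.1698 / 1.27 = 2426.18 m/s

2426.18


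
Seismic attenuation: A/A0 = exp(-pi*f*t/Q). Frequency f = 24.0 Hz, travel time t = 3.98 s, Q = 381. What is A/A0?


pi*f*t/Q = pi*24.0*3.98/381 = 0.787624
A/A0 = exp(-0.787624) = 0.454924

0.454924


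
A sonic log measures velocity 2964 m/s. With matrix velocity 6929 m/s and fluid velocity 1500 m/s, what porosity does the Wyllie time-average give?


1/V - 1/Vm = 1/2964 - 1/6929 = 0.00019306
1/Vf - 1/Vm = 1/1500 - 1/6929 = 0.00052235
phi = 0.00019306 / 0.00052235 = 0.3696

0.3696


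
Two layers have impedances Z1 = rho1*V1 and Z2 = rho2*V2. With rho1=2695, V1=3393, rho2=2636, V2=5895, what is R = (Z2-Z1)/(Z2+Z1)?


Z1 = 2695 * 3393 = 9144135
Z2 = 2636 * 5895 = 15539220
R = (15539220 - 9144135) / (15539220 + 9144135) = 6395085 / 24683355 = 0.2591

0.2591


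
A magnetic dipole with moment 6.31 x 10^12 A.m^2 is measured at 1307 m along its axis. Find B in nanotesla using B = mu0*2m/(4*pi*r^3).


m = 6.31 x 10^12 = 6310000000000 A.m^2
2m = 12620000000000 A.m^2
r^3 = 1307^3 = 2232681443
B = (4pi*10^-7) * 12620000000000 / (4*pi * 2232681443) * 1e9
= 15858759.715321 / 28056702476.54 * 1e9
= 565239.6153 nT

565239.6153


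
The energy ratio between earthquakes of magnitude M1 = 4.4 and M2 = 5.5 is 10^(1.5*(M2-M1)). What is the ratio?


M2 - M1 = 5.5 - 4.4 = 1.1
1.5 * 1.1 = 1.65
ratio = 10^1.65 = 44.67

44.67


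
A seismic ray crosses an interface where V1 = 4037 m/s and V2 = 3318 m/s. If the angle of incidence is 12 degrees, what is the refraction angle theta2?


sin(theta1) = sin(12 deg) = 0.207912
sin(theta2) = V2/V1 * sin(theta1) = 3318/4037 * 0.207912 = 0.170882
theta2 = arcsin(0.170882) = 9.8391 degrees

9.8391


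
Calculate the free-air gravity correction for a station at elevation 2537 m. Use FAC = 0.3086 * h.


FAC = 0.3086 * h
= 0.3086 * 2537
= 782.9182 mGal

782.9182


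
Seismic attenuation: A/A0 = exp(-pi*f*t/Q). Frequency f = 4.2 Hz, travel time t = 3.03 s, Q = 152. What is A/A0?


pi*f*t/Q = pi*4.2*3.03/152 = 0.263026
A/A0 = exp(-0.263026) = 0.768722

0.768722


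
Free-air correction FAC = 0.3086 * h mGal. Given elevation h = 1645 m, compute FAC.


FAC = 0.3086 * h
= 0.3086 * 1645
= 507.647 mGal

507.647


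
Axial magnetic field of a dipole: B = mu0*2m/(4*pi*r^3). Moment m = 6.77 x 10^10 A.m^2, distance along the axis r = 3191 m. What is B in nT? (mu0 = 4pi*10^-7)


m = 6.77 x 10^10 = 67700000000 A.m^2
2m = 135400000000 A.m^2
r^3 = 3191^3 = 32492296871
B = (4pi*10^-7) * 135400000000 / (4*pi * 32492296871) * 1e9
= 170148.658118 / 408310244592.77 * 1e9
= 416.7142 nT

416.7142


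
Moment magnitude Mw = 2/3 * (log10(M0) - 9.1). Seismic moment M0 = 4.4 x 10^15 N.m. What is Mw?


log10(M0) = log10(4.4 x 10^15) = 15.6435
Mw = 2/3 * (15.6435 - 9.1)
= 2/3 * 6.5435
= 4.36

4.36


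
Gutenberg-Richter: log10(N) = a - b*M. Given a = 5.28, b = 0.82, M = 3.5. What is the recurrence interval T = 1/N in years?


log10(N) = 5.28 - 0.82*3.5 = 2.41
N = 10^2.41 = 257.039578
T = 1/N = 1/257.039578 = 0.0039 years

0.0039


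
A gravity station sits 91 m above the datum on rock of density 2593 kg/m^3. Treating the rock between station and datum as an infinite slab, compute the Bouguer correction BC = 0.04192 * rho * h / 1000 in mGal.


BC = 0.04192 * rho * h / 1000
= 0.04192 * 2593 * 91 / 1000
= 9.8916 mGal

9.8916


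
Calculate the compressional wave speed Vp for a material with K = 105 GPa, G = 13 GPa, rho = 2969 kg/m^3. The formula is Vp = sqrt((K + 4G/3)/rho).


First compute the effective modulus:
K + 4G/3 = 105e9 + 4*13e9/3 = 122333333333.33 Pa
Then divide by density:
122333333333.33 / 2969 = 41203547.7714 Pa/(kg/m^3)
Take the square root:
Vp = sqrt(41203547.7714) = 6419.0 m/s

6419.0
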